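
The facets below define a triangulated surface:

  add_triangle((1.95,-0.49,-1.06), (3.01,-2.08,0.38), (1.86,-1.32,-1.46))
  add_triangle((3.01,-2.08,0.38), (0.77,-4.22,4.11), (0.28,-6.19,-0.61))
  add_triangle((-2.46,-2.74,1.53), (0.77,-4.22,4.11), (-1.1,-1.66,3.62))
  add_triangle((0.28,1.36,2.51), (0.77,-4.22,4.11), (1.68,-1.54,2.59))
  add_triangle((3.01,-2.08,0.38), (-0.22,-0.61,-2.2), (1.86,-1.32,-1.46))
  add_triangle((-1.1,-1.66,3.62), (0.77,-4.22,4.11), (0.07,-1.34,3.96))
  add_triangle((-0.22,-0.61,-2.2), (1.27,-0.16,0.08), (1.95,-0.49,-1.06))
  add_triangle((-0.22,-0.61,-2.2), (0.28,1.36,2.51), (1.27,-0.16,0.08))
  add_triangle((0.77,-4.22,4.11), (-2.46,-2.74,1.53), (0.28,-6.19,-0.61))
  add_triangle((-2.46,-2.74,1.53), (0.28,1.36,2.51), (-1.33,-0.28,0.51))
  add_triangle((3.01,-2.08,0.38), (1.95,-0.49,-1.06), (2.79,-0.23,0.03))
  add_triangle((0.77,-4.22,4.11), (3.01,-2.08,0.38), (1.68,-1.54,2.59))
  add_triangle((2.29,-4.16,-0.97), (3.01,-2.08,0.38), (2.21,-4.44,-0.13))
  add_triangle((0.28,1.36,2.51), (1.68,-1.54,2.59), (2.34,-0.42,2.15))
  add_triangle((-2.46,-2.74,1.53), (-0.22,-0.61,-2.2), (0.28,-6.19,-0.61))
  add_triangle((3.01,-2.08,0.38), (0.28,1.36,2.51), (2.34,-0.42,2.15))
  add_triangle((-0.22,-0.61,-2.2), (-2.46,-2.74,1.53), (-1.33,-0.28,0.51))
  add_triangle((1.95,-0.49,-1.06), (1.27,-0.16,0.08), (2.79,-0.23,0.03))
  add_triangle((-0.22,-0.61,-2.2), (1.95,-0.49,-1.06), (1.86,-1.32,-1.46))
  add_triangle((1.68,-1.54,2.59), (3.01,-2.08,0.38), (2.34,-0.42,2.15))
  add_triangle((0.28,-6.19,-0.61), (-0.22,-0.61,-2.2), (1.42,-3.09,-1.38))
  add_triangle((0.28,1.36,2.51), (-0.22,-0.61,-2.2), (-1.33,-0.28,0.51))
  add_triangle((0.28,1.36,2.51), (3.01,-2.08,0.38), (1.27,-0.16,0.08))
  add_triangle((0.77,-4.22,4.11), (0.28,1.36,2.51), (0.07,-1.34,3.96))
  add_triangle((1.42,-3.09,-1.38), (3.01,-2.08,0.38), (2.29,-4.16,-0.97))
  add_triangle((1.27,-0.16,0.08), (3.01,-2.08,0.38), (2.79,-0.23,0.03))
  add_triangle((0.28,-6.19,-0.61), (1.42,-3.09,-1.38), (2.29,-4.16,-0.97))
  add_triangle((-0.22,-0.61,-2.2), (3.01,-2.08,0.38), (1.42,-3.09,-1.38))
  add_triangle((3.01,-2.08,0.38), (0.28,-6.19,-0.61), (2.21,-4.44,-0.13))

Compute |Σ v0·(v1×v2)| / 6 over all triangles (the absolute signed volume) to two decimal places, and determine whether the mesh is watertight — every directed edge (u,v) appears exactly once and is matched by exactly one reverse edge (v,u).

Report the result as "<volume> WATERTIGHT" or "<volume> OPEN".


Per-triangle v0·(v1×v2)/6:
  t1: +0.7518
  t2: +13.2654
  t3: +5.2939
  t4: +3.3681
  t5: +0.6101
  t6: +2.3738
  t7: -0.0466
  t8: +0.3092
  t9: +13.1403
  t10: +1.4584
  t11: +0.9740
  t12: +3.6363
  t13: +1.3110
  t14: +1.6636
  t15: +6.1642
  t16: -0.0407
  t17: +1.1985
  t18: -0.0380
  t19: +0.5457
  t20: +1.7806
  t21: +3.1010
  t22: +0.3318
  t23: +0.9535
  t24: +1.4568
  t25: +0.6843
  t26: +0.0476
  t27: +1.5924
  t28: +1.7019
  t29: +0.2874
Σ = +67.8763 → |volume| = 67.88

Directed edges: 87 total; 7 unmatched, e.g. (-1.1,-1.66,3.62)→(-2.46,-2.74,1.53) → open.

67.88 OPEN


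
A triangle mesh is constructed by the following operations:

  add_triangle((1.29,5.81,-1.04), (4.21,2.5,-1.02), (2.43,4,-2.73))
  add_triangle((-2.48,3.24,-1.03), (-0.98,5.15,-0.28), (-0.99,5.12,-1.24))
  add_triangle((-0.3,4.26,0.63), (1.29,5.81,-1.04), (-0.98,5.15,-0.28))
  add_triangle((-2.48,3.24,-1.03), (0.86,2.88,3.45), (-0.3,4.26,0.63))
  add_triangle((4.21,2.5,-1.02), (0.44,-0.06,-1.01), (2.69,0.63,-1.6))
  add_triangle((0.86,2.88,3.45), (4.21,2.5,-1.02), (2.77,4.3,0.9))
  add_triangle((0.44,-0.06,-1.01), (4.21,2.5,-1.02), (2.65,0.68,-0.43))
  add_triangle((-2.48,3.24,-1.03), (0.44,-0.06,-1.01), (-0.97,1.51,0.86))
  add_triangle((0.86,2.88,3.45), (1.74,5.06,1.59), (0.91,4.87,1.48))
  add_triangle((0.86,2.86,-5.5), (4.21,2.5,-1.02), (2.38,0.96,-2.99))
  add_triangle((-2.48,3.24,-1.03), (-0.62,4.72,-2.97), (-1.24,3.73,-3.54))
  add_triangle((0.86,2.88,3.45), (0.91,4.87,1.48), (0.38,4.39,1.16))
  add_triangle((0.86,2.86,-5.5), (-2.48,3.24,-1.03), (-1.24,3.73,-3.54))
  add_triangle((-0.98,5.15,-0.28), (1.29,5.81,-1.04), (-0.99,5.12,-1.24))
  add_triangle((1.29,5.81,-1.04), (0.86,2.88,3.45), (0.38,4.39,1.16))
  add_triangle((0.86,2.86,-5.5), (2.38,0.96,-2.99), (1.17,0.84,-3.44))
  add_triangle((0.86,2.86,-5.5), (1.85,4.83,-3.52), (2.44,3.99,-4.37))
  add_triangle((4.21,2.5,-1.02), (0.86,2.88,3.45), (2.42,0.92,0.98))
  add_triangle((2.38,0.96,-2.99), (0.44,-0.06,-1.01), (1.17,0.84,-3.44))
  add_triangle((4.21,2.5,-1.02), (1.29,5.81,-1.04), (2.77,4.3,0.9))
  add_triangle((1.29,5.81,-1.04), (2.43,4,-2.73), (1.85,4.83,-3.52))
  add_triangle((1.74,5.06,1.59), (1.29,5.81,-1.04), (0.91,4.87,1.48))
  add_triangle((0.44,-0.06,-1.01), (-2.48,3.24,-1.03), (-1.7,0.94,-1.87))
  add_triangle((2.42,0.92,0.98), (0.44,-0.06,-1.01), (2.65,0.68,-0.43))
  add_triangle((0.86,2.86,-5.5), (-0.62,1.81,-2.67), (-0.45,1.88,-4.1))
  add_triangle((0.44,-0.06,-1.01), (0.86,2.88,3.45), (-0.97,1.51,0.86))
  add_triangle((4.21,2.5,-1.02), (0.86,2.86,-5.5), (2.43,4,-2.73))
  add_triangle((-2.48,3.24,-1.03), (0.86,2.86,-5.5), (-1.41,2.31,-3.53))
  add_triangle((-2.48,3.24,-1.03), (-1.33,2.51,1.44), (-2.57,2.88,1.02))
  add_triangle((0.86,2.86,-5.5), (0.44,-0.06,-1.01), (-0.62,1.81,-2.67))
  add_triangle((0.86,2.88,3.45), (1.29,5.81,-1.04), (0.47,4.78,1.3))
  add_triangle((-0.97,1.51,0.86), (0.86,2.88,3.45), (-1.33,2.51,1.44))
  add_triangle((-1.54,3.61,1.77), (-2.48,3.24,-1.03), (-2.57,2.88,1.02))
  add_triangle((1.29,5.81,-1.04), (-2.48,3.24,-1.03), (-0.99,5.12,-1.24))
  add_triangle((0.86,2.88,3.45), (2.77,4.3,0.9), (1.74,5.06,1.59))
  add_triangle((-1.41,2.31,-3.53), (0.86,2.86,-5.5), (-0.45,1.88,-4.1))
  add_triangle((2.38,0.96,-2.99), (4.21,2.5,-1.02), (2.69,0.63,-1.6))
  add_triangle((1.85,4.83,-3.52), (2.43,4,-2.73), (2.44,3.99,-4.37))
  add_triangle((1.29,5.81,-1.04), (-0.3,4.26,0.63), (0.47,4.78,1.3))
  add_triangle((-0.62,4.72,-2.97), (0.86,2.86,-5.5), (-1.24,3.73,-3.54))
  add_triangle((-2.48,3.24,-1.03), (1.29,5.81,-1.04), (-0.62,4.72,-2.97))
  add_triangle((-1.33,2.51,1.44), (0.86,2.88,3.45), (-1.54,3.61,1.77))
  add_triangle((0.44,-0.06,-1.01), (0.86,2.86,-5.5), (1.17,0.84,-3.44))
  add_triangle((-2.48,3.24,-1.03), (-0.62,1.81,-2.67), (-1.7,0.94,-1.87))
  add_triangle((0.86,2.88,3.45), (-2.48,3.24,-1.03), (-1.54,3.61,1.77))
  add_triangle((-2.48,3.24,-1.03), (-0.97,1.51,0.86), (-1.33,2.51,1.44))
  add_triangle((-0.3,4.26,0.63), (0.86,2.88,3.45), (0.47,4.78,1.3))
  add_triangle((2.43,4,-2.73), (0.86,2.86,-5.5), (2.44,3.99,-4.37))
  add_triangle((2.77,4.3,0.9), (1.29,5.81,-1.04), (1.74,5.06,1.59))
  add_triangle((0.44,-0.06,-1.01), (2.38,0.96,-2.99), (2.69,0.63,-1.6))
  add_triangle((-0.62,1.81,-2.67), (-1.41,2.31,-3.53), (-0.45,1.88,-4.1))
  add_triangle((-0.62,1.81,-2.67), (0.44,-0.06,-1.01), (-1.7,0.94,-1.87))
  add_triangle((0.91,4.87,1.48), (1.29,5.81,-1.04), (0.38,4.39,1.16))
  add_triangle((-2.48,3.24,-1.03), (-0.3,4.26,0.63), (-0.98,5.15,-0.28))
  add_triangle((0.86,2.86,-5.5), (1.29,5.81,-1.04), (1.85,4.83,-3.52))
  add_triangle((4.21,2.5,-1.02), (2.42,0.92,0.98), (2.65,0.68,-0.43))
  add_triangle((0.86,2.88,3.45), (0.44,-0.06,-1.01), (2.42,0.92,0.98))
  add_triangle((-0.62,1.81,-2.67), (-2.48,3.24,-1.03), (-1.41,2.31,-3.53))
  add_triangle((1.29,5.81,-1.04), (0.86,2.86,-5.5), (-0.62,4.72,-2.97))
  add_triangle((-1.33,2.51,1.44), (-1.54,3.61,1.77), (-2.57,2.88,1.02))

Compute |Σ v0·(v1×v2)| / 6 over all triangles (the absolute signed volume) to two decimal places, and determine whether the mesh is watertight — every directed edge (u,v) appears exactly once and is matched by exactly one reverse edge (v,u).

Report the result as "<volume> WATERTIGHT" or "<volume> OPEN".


Per-triangle v0·(v1×v2)/6:
  t1: +6.2731
  t2: +1.5266
  t3: +2.0890
  t4: +3.6961
  t5: -0.3994
  t6: +4.2036
  t7: +0.6143
  t8: -0.3884
  t9: +1.6467
  t10: +5.6614
  t11: +2.5231
  t12: +0.8747
  t13: +0.1275
  t14: +1.9871
  t15: -2.6992
  t16: +1.3187
  t17: +2.7841
  t18: +3.9312
  t19: +0.2523
  t20: +6.9157
  t21: +2.4482
  t22: +1.8179
  t23: -0.8792
  t24: -0.0191
  t25: -0.6613
  t26: -0.8484
  t27: +5.9644
  t28: +3.7153
  t29: -1.0597
  t30: +0.4475
  t31: +2.7310
  t32: +0.1215
  t33: +1.8544
  t34: -0.0754
  t35: +2.7220
  t36: +0.9277
  t37: +1.3365
  t38: +1.1927
  t39: +1.8032
  t40: +3.3430
  t41: +5.8569
  t42: +0.5809
  t43: +0.0938
  t44: +1.7584
  t45: +1.9445
  t46: +0.2033
  t47: +1.2843
  t48: -1.0014
  t49: +3.3902
  t50: +0.2502
  t51: -0.2548
  t52: +0.5178
  t53: +1.0316
  t54: +1.0039
  t55: +3.1773
  t56: +0.9052
  t57: -0.9392
  t58: -0.7504
  t59: +8.5195
  t60: +0.2301
Σ = +97.6224 → |volume| = 97.62

Directed edges: 180 total, each appears once with its reverse present → watertight.

97.62 WATERTIGHT


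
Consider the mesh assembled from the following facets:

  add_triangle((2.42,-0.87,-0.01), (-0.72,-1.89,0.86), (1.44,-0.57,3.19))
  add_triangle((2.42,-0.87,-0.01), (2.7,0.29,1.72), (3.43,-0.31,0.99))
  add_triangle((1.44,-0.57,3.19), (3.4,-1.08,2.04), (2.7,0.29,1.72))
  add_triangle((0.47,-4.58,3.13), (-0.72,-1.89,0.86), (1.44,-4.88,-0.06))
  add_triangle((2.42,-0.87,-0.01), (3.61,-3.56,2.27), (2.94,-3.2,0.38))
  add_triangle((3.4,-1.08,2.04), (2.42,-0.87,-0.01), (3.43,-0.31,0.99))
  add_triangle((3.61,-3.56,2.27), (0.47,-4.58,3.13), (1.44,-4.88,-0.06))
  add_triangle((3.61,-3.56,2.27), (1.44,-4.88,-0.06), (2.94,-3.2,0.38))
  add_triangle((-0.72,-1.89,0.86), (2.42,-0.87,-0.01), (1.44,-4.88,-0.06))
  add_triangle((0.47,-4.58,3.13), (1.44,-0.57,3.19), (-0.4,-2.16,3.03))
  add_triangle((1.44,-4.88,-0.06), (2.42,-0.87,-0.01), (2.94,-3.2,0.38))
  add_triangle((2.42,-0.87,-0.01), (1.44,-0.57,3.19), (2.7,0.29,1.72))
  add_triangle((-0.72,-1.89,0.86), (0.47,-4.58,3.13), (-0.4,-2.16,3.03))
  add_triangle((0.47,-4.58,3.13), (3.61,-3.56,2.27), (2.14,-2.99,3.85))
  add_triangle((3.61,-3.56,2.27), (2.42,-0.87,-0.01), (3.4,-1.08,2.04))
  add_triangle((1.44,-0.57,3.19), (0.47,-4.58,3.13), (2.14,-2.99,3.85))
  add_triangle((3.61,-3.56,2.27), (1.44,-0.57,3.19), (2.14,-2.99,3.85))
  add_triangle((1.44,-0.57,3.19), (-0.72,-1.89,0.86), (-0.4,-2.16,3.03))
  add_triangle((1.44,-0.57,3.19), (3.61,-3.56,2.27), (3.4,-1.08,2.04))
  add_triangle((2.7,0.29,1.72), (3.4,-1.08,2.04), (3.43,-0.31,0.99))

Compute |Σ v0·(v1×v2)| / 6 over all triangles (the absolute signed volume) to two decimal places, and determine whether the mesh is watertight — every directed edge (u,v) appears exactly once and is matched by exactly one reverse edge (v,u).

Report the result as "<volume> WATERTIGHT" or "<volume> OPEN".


31.03 WATERTIGHT

Per-triangle v0·(v1×v2)/6:
  t1: -2.7518
  t2: -0.1339
  t3: +1.5191
  t4: +2.6780
  t5: +1.6172
  t6: +0.7071
  t7: +8.2919
  t8: +2.8827
  t9: -1.5548
  t10: +2.9675
  t11: +0.7367
  t12: -1.6616
  t13: +1.2889
  t14: +4.7026
  t15: +2.0053
  t16: +2.0136
  t17: +2.4899
  t18: -0.6782
  t19: +3.1742
  t20: +0.7387
Σ = +31.0330 → |volume| = 31.03

Directed edges: 60 total, each appears once with its reverse present → watertight.


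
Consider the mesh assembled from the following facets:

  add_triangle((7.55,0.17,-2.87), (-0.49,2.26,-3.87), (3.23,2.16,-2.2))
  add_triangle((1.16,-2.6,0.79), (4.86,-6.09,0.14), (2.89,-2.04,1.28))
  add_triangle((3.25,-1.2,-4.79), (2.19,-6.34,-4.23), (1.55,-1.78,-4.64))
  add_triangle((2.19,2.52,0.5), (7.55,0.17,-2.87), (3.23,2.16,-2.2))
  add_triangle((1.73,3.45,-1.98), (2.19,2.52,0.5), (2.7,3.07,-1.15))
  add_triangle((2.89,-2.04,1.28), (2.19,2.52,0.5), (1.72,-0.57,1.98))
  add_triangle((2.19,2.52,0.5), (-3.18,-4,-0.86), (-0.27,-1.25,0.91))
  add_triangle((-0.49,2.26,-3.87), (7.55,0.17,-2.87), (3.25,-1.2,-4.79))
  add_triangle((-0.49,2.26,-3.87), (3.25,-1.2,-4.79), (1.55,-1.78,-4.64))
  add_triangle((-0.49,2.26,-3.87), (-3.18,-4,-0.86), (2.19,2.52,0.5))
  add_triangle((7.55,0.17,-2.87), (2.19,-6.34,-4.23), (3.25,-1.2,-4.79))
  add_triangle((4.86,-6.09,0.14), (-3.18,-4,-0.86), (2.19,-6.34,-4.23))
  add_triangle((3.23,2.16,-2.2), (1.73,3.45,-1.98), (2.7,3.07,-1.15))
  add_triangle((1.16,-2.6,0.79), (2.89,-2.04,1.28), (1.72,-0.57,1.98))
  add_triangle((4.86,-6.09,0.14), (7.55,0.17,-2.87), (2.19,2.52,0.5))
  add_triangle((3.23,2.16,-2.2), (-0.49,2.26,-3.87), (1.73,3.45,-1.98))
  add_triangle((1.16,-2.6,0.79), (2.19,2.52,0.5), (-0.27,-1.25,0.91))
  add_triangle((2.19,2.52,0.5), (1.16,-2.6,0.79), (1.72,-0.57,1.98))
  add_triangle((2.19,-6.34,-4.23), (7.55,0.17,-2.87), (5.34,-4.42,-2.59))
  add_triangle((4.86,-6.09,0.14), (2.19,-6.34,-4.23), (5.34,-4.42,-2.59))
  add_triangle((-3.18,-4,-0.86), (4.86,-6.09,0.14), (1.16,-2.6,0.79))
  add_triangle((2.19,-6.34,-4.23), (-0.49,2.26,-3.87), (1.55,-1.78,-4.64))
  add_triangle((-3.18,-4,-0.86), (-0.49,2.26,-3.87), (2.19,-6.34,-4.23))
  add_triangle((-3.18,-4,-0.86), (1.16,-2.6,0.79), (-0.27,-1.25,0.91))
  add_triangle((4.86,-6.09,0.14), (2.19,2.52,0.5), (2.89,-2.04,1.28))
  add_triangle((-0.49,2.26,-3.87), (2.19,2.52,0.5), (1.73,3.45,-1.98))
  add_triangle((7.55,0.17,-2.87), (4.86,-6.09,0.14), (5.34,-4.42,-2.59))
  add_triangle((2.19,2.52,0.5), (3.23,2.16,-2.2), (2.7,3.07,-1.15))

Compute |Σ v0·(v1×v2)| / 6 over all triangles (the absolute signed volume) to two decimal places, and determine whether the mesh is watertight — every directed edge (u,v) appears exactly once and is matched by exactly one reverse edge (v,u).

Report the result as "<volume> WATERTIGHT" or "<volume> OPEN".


Per-triangle v0·(v1×v2)/6:
  t1: +7.8755
  t2: +2.0804
  t3: +6.4019
  t4: +6.5222
  t5: +0.9728
  t6: +2.5315
  t7: -0.1668
  t8: +16.6564
  t9: +5.6568
  t10: -0.6056
  t11: +23.1352
  t12: +25.5284
  t13: +1.3962
  t14: +1.1308
  t15: +16.5736
  t16: +4.0726
  t17: +1.2154
  t18: -1.7911
  t19: +14.9073
  t20: +15.8904
  t21: +5.6069
  t22: +4.2537
  t23: +25.3668
  t24: +1.8850
  t25: +4.5433
  t26: +0.4461
  t27: +15.7238
  t28: +0.9642
Σ = +208.7740 → |volume| = 208.77

Directed edges: 84 total, each appears once with its reverse present → watertight.

208.77 WATERTIGHT


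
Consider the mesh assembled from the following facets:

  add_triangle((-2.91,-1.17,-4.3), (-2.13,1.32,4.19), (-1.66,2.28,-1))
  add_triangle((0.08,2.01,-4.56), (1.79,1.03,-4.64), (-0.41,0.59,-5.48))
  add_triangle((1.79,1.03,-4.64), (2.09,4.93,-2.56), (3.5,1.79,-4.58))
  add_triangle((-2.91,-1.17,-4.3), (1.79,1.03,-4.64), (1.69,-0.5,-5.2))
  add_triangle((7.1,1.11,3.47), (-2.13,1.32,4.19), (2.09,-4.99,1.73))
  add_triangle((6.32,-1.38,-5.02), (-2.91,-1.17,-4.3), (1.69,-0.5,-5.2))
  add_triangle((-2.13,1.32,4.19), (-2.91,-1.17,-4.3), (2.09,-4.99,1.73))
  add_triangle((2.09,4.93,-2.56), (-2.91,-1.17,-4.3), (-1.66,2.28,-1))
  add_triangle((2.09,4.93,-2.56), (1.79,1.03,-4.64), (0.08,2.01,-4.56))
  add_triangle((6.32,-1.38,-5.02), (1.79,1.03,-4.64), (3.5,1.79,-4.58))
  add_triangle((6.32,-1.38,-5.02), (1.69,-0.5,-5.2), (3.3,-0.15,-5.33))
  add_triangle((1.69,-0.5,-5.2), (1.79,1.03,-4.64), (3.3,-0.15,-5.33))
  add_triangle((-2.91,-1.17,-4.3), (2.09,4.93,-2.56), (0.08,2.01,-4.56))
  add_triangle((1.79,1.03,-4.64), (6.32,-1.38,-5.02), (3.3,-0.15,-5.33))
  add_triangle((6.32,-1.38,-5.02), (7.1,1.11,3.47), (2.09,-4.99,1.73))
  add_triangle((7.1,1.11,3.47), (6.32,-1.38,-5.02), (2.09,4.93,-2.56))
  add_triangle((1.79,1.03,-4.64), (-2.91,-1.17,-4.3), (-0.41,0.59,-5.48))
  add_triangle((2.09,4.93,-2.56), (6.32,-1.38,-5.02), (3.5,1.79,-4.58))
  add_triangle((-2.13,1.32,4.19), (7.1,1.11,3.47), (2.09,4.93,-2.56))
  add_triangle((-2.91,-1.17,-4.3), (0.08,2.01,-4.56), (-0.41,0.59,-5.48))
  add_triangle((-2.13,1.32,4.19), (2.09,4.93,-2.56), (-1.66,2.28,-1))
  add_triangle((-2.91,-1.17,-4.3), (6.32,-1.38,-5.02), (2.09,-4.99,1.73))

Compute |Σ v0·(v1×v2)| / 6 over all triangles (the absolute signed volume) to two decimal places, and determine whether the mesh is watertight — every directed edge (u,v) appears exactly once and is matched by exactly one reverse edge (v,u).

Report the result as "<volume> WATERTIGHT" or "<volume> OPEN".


319.82 WATERTIGHT

Per-triangle v0·(v1×v2)/6:
  t1: +8.9552
  t2: +2.7610
  t3: +5.1867
  t4: +5.3258
  t5: +34.2967
  t6: +6.4239
  t7: +19.3143
  t8: +10.9561
  t9: +6.5145
  t10: +5.9646
  t11: +2.6922
  t12: +1.9171
  t13: +3.8611
  t14: +2.1199
  t15: +53.0018
  t16: +54.2060
  t17: +1.9335
  t18: +7.7910
  t19: +35.4997
  t20: +2.9628
  t21: +10.1155
  t22: +38.0194
Σ = +319.8189 → |volume| = 319.82

Directed edges: 66 total, each appears once with its reverse present → watertight.


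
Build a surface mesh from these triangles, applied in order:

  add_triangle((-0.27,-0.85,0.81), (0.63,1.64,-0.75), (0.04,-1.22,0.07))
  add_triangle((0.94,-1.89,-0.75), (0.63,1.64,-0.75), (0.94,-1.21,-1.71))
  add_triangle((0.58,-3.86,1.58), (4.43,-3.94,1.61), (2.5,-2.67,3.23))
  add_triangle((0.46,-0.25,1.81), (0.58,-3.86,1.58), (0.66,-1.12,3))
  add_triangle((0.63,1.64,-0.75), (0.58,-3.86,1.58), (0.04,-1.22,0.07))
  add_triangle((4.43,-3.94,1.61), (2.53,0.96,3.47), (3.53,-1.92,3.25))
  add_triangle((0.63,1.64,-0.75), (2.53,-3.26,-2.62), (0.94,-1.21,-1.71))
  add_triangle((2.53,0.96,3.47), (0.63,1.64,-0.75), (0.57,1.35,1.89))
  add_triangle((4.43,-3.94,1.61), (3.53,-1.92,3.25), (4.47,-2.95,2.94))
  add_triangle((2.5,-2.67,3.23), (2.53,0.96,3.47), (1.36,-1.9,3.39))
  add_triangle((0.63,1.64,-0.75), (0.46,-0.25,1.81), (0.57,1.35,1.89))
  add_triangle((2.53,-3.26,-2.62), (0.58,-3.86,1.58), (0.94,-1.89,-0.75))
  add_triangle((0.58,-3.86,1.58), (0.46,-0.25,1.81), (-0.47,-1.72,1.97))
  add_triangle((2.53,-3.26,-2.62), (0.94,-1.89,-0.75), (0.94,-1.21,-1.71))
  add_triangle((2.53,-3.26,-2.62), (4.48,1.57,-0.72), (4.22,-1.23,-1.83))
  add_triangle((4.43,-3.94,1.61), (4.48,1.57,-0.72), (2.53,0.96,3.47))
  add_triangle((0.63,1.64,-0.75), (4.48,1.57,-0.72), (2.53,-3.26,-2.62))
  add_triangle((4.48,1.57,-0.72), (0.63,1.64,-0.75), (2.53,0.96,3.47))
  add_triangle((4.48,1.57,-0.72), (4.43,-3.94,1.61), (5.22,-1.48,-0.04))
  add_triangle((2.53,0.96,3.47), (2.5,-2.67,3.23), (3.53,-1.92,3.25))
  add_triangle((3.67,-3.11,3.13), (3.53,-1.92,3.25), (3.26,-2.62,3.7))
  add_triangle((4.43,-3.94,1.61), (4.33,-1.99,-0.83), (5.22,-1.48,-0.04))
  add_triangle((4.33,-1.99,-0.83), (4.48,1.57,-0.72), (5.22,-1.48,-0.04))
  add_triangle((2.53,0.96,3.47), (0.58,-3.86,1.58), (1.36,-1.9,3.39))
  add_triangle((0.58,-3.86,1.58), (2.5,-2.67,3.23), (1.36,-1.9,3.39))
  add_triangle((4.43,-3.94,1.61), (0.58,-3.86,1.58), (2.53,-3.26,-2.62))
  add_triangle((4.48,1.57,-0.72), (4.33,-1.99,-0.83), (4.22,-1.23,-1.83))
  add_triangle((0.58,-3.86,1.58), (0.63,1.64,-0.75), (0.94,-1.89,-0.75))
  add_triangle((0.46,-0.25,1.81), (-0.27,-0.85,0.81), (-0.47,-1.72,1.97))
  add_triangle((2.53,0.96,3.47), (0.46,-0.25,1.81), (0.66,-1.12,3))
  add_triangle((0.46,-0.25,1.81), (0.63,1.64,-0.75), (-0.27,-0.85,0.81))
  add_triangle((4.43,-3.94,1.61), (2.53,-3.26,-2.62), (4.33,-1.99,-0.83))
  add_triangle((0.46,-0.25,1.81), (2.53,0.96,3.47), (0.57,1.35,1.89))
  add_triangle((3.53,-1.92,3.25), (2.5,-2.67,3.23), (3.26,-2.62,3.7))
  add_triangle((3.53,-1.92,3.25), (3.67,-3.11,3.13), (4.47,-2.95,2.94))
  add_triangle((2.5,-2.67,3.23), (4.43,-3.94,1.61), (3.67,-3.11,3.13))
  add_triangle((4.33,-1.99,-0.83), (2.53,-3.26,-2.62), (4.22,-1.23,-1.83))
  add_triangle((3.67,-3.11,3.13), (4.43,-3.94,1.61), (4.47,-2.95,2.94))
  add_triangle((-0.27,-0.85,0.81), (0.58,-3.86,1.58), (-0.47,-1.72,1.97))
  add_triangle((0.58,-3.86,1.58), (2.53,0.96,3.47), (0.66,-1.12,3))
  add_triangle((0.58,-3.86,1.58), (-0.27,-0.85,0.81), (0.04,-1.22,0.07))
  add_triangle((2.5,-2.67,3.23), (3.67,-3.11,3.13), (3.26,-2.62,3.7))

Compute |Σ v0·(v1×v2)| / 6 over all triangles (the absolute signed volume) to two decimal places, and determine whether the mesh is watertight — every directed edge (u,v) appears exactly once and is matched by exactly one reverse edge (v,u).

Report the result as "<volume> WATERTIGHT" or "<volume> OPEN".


77.81 WATERTIGHT

Per-triangle v0·(v1×v2)/6:
  t1: -0.0661
  t2: -0.4108
  t3: +5.2804
  t4: -0.1505
  t5: +0.2494
  t6: +2.3658
  t7: +0.7614
  t8: +1.4263
  t9: -0.3050
  t10: +2.5291
  t11: -0.3573
  t12: +0.3309
  t13: +1.1443
  t14: +0.2107
  t15: +0.9108
  t16: +16.0254
  t17: +4.3541
  t18: +4.1435
  t19: +2.4611
  t20: +2.1551
  t21: +0.5818
  t22: +2.9509
  t23: +2.4237
  t24: -1.8239
  t25: +2.0499
  t26: +9.7602
  t27: +2.7451
  t28: -0.8259
  t29: -0.0083
  t30: +0.3064
  t31: +0.0378
  t32: +6.6557
  t33: +0.7621
  t34: -0.0760
  t35: +0.6943
  t36: +0.8562
  t37: +2.6385
  t38: +1.2105
  t39: +0.1074
  t40: +3.1506
  t41: +0.1525
  t42: +0.4060
Σ = +77.8140 → |volume| = 77.81

Directed edges: 126 total, each appears once with its reverse present → watertight.


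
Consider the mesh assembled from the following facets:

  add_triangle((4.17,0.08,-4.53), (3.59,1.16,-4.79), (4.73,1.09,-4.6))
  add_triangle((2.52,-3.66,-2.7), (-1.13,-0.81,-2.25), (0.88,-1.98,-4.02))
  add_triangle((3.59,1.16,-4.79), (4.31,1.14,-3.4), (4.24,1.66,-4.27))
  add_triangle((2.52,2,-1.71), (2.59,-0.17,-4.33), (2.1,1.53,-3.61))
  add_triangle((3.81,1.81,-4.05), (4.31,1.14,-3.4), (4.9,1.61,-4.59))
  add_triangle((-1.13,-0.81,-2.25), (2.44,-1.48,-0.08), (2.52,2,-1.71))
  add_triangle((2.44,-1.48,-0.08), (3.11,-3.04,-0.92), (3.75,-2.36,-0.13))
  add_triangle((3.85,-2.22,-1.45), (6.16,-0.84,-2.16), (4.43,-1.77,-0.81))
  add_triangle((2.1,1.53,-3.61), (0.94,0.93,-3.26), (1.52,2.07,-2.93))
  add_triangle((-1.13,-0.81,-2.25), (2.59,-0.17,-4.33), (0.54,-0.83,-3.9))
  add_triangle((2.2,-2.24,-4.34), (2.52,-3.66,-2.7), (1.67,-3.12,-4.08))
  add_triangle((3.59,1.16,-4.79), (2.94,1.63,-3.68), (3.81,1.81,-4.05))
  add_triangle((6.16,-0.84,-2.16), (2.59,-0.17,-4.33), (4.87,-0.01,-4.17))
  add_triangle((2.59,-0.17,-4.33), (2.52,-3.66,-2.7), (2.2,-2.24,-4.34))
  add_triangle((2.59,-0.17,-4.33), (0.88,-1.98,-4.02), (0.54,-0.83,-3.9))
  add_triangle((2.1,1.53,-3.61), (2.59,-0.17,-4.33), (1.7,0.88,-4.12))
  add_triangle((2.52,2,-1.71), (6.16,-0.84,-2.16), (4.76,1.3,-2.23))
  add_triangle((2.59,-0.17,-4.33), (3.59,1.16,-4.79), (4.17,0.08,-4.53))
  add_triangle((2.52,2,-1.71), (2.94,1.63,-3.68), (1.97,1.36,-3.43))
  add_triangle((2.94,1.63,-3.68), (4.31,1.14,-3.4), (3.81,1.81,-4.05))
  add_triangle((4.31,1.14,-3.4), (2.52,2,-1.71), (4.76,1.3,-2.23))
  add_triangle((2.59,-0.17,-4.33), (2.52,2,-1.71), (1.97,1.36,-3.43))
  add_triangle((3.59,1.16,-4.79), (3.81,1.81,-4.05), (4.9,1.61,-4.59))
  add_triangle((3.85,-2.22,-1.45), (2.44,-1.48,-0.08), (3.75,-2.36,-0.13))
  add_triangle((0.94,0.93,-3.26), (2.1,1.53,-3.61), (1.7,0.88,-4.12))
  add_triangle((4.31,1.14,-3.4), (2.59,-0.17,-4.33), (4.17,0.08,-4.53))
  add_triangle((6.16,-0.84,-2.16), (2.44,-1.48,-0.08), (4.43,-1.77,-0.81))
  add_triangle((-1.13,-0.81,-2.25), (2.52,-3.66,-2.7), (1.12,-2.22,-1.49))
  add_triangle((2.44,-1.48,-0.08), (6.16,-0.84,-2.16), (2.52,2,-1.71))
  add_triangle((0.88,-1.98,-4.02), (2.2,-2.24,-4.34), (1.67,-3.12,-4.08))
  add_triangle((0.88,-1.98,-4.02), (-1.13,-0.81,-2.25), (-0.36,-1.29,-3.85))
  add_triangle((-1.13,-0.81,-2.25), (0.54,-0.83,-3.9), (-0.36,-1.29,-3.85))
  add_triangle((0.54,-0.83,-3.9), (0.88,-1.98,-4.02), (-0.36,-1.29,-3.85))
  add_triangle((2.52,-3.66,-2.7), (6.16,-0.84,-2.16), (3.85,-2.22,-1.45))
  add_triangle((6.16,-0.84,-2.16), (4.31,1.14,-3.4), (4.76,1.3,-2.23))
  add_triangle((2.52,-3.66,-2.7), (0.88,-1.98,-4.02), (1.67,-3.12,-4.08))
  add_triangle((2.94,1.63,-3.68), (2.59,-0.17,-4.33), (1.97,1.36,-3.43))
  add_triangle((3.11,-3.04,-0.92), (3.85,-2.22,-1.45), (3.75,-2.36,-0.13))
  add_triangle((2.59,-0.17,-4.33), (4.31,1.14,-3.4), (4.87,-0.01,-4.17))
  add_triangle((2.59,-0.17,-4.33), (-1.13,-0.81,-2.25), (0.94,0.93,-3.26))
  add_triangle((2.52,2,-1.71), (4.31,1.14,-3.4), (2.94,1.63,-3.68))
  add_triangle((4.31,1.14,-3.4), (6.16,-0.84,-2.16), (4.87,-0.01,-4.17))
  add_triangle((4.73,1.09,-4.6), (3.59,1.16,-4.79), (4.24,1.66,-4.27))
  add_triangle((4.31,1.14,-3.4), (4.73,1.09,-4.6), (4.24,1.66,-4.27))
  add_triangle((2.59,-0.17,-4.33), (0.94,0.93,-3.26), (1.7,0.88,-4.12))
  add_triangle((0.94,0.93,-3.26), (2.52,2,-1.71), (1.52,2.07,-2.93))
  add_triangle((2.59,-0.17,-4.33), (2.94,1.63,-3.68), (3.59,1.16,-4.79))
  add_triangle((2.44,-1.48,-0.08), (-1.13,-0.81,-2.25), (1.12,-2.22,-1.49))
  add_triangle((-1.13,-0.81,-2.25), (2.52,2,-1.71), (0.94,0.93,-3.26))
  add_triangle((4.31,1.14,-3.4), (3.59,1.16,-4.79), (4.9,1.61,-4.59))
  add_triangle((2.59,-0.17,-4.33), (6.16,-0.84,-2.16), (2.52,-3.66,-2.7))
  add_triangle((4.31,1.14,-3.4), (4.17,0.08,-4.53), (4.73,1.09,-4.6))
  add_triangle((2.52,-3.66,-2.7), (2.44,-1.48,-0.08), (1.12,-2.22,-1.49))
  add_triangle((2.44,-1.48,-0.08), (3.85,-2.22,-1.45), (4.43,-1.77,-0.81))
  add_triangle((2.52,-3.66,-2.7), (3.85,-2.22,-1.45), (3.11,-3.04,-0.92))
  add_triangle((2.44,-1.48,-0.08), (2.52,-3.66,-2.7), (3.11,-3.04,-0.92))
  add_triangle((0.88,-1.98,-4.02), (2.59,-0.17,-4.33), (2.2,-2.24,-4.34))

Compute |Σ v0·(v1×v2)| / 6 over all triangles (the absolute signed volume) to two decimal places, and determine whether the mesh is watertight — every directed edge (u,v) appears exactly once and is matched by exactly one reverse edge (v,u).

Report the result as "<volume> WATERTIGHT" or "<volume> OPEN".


Per-triangle v0·(v1×v2)/6:
  t1: +1.0264
  t2: +2.1477
  t3: -0.6176
  t4: +1.8947
  t5: +0.1820
  t6: -4.2714
  t7: -0.0251
  t8: +1.4133
  t9: +0.5267
  t10: +0.2757
  t11: +1.4974
  t12: +0.3365
  t13: +1.8348
  t14: +2.3673
  t15: +1.6128
  t16: +0.8776
  t17: -0.3040
  t18: +1.2858
  t19: +0.4743
  t20: -0.1447
  t21: +1.4526
  t22: -1.7367
  t23: +0.6582
  t24: +0.0463
  t25: +0.3091
  t26: -0.9186
  t27: +0.0528
  t28: +0.5639
  t29: +0.8928
  t30: +0.8767
  t31: +0.4188
  t32: +0.2488
  t33: +0.7517
  t34: +2.8204
  t35: +2.7845
  t36: -0.2223
  t37: +0.9015
  t38: +0.9940
  t39: +1.9308
  t40: +2.4163
  t41: +1.4736
  t42: +3.0994
  t43: +0.6607
  t44: +0.4431
  t45: +0.1757
  t46: -0.8044
  t47: +0.2095
  t48: -0.5491
  t49: -0.1375
  t50: +0.3320
  t51: +11.9922
  t52: +0.4948
  t53: +0.3802
  t54: +0.4625
  t55: +1.7565
  t56: -0.5188
  t57: +1.7563
Σ = +48.8583 → |volume| = 48.86

Directed edges: 171 total; 3 unmatched, e.g. (2.1,1.53,-3.61)→(2.52,2,-1.71) → open.

48.86 OPEN


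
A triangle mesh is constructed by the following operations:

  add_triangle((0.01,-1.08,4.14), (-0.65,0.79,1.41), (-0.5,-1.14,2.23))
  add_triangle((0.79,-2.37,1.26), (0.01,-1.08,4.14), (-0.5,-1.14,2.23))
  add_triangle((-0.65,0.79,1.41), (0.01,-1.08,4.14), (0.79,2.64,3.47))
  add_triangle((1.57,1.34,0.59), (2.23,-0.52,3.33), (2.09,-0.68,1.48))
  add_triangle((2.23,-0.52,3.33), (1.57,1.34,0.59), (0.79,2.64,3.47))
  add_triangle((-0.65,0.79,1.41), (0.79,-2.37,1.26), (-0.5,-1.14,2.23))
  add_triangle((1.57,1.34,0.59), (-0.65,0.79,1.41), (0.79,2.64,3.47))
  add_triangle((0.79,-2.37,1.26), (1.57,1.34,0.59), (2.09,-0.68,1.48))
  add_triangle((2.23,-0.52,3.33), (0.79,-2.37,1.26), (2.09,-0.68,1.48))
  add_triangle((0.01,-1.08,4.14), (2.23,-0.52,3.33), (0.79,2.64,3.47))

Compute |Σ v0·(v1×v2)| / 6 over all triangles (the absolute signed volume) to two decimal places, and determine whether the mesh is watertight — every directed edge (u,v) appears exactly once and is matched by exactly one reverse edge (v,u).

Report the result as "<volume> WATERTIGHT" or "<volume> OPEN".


Per-triangle v0·(v1×v2)/6:
  t1: +0.6554
  t2: +1.0150
  t3: +2.2228
  t4: +1.1661
  t5: +3.2939
  t6: -0.3881
  t7: +0.2657
  t8: -0.0676
  t9: +1.3388
  t10: +5.2473
Σ = +14.7493 → |volume| = 14.75

Directed edges: 30 total; 6 unmatched, e.g. (0.79,-2.37,1.26)→(0.01,-1.08,4.14) → open.

14.75 OPEN


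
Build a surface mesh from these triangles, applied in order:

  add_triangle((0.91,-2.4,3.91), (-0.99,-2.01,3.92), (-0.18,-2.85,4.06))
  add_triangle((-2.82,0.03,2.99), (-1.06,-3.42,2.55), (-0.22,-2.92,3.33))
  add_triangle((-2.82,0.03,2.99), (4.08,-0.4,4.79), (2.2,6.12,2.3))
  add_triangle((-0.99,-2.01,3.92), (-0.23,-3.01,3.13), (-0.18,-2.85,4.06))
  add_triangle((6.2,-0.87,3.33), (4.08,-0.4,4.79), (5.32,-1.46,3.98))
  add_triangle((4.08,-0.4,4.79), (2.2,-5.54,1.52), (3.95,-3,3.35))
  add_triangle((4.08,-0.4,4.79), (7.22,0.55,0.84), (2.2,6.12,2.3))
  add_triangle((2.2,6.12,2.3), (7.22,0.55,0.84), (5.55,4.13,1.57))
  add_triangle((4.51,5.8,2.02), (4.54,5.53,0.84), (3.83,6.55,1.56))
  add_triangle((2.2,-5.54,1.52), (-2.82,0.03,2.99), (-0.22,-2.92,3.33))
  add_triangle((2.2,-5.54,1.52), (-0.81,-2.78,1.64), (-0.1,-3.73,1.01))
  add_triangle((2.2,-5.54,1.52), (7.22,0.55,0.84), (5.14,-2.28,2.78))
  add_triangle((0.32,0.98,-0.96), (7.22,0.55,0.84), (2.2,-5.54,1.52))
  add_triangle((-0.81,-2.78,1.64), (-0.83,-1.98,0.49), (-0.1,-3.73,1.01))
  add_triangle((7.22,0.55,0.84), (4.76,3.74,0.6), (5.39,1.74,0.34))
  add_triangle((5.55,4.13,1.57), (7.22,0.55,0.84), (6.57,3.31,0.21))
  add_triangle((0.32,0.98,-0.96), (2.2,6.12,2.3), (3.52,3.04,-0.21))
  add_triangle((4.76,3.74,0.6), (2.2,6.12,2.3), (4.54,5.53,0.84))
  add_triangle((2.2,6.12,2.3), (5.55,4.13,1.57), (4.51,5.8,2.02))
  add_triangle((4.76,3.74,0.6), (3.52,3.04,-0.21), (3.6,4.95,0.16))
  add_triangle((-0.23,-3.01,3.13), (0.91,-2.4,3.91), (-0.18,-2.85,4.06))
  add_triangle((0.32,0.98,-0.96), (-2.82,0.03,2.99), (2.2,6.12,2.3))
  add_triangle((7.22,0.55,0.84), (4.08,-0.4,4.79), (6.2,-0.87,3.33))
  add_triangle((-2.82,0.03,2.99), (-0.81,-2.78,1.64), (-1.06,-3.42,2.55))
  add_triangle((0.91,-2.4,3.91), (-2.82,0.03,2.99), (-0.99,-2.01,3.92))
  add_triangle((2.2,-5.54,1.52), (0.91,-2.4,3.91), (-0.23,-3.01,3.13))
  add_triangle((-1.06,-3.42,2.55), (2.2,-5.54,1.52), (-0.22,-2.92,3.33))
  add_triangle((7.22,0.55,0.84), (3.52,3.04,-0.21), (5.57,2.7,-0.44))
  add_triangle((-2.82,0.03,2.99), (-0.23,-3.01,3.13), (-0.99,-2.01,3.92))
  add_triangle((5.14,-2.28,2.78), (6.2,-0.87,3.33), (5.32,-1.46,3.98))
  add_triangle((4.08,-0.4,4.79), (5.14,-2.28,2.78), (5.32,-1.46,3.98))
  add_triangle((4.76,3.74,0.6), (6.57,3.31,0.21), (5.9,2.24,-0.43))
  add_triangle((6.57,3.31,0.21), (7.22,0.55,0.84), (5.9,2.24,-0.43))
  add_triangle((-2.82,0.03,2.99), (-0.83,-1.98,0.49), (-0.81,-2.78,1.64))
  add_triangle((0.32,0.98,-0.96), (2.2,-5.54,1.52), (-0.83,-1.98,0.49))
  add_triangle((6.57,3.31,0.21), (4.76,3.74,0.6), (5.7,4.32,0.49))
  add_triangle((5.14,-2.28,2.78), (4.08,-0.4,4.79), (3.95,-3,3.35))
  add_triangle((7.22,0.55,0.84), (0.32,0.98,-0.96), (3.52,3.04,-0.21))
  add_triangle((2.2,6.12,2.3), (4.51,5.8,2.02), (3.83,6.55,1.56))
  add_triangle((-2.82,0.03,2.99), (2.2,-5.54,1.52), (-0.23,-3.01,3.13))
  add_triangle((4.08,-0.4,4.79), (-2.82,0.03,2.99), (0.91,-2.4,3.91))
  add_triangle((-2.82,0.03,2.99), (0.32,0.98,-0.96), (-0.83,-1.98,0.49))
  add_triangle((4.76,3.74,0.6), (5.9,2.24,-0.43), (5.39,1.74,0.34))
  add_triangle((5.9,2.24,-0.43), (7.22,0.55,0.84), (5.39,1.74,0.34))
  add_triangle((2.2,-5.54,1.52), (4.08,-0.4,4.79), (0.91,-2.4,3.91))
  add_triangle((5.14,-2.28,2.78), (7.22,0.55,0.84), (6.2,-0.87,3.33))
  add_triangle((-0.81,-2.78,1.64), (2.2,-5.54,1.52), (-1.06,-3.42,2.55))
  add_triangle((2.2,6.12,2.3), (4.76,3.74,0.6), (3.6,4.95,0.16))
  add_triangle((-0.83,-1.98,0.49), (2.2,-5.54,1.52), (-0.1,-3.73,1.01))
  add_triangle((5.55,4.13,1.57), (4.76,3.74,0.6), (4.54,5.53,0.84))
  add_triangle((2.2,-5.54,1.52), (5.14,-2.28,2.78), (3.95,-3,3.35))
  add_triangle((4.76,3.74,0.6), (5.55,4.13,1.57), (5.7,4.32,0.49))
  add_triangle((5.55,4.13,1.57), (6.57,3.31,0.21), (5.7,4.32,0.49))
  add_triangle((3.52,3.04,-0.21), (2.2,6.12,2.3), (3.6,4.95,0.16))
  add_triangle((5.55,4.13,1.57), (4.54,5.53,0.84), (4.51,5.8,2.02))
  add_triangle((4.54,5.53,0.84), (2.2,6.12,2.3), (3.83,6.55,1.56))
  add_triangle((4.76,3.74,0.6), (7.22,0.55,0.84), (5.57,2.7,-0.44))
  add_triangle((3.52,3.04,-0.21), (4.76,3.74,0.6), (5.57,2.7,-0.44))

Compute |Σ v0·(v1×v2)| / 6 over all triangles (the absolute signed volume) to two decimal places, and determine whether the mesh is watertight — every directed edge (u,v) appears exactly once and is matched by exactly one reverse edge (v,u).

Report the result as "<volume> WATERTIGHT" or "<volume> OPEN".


Per-triangle v0·(v1×v2)/6:
  t1: +0.7341
  t2: +3.0354
  t3: +27.0978
  t4: +0.4947
  t5: +2.1160
  t6: +2.7727
  t7: +32.6578
  t8: +2.4980
  t9: +1.4933
  t10: -2.7376
  t11: +1.3045
  t12: +10.9226
  t13: +5.3955
  t14: +0.4496
  t15: -1.2407
  t16: +5.5979
  t17: +3.3331
  t18: -2.2170
  t19: +0.7066
  t20: +1.0362
  t21: +0.5746
  t22: +3.9334
  t23: +4.7390
  t24: +0.6093
  t25: +1.4047
  t26: +4.1875
  t27: +3.5933
  t28: -1.9326
  t29: +1.3231
  t30: +1.7940
  t31: +0.6597
  t32: +0.5497
  t33: +2.5799
  t34: +1.2414
  t35: +1.0663
  t36: -0.2580
  t37: +4.2273
  t38: +2.6138
  t39: +1.9897
  t40: +2.0284
  t41: +9.4243
  t42: +0.7605
  t43: -1.6781
  t44: -1.1674
  t45: +11.9583
  t46: +4.8618
  t47: +0.8895
  t48: +4.4277
  t49: +0.0578
  t50: +1.4044
  t51: +4.3923
  t52: +0.1513
  t53: +1.7589
  t54: -1.6979
  t55: +2.4855
  t56: -0.4835
  t57: +4.5484
  t58: +1.1179
Σ = +175.5872 → |volume| = 175.59

Directed edges: 174 total, each appears once with its reverse present → watertight.

175.59 WATERTIGHT


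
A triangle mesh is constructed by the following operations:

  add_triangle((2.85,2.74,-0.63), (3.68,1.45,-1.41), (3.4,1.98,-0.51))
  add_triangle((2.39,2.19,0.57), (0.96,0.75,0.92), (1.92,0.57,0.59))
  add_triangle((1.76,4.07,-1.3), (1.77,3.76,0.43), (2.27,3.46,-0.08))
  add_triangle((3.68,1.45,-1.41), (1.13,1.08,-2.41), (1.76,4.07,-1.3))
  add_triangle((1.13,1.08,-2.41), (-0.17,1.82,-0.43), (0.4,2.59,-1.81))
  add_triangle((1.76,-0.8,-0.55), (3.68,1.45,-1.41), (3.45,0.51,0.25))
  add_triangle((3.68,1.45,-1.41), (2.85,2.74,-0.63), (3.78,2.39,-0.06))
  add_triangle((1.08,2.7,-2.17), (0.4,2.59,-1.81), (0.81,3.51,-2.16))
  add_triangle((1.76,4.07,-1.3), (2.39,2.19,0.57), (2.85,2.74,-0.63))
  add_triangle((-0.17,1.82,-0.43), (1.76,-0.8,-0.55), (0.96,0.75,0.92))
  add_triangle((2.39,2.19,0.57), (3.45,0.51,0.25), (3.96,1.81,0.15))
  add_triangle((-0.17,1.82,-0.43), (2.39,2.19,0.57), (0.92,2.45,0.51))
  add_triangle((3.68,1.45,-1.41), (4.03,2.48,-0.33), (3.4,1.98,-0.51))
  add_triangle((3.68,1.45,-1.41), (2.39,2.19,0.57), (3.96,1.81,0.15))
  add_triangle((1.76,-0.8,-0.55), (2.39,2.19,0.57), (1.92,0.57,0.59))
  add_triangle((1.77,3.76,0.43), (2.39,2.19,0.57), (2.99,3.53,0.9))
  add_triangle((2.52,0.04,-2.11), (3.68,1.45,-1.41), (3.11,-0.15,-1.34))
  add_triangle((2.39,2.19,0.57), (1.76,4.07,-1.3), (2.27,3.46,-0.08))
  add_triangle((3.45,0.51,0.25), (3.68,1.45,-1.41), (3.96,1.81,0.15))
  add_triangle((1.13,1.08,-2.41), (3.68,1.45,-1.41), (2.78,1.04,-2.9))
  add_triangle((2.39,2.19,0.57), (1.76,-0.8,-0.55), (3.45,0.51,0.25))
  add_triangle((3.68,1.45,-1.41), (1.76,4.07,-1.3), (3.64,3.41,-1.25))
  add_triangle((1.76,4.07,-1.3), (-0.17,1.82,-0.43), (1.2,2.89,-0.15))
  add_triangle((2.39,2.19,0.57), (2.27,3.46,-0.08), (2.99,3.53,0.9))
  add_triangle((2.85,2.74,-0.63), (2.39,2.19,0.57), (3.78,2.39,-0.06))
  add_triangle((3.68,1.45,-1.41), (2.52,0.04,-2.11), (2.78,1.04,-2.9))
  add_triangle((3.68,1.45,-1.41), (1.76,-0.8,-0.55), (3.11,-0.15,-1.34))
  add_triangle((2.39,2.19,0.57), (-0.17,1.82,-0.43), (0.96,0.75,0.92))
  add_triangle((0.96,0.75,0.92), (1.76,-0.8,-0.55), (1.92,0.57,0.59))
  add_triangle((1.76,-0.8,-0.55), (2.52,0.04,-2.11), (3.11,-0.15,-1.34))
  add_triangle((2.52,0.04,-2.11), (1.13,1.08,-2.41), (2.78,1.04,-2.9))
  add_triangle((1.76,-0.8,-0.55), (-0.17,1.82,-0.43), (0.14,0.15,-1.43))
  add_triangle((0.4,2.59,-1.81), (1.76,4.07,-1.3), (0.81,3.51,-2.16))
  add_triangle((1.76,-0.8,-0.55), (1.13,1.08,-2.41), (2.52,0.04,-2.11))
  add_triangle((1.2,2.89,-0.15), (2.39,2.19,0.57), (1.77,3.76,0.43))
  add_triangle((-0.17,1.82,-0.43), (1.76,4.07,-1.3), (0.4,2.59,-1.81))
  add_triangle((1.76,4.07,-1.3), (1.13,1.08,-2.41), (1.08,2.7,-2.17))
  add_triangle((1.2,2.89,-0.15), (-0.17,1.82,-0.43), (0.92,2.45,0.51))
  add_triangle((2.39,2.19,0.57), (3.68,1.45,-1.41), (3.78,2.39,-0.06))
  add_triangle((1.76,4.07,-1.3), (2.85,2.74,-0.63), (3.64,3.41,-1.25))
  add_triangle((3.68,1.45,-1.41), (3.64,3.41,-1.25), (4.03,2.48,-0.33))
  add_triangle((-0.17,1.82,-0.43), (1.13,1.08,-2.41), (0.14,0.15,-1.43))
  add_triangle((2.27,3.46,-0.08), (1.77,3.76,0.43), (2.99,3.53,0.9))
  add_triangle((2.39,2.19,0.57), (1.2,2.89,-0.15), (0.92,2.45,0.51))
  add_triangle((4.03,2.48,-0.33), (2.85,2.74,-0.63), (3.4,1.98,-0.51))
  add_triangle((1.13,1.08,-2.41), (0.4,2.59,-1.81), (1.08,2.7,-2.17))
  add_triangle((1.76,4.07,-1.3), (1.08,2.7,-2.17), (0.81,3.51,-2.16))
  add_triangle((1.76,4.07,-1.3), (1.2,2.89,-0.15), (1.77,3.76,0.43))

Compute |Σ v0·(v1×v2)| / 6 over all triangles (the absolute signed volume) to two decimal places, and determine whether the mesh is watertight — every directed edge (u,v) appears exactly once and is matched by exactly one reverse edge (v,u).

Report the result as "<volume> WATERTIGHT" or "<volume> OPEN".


Per-triangle v0·(v1×v2)/6:
  t1: -0.6048
  t2: +0.3206
  t3: +0.7559
  t4: +3.8507
  t5: -0.0277
  t6: +1.3751
  t7: +1.1217
  t8: +0.1166
  t9: +1.1939
  t10: -0.7918
  t11: +0.4241
  t12: -0.4780
  t13: -0.0431
  t14: +1.0490
  t15: +0.5864
  t16: -0.1567
  t17: +0.8787
  t18: +0.3371
  t19: +1.1093
  t20: +0.7815
  t21: -0.4736
  t22: +1.0578
  t23: +0.4968
  t24: +0.2983
  t25: +0.6094
  t26: +1.0335
  t27: +0.2408
  t28: +0.5237
  t29: +0.1022
  t30: +0.3622
  t31: +0.3570
  t32: -0.6784
  t33: +0.0355
  t34: +0.0970
  t35: -0.3771
  t36: +0.7119
  t37: +0.7107
  t38: +0.2998
  t39: -0.2422
  t40: +0.5418
  t41: +1.3921
  t42: +0.4200
  t43: +0.5954
  t44: +0.4865
  t45: -0.1833
  t46: +0.3560
  t47: +0.5661
  t48: +0.1306
Σ = +21.2688 → |volume| = 21.27

Directed edges: 144 total; 6 unmatched, e.g. (0.14,0.15,-1.43)→(1.76,-0.8,-0.55) → open.

21.27 OPEN


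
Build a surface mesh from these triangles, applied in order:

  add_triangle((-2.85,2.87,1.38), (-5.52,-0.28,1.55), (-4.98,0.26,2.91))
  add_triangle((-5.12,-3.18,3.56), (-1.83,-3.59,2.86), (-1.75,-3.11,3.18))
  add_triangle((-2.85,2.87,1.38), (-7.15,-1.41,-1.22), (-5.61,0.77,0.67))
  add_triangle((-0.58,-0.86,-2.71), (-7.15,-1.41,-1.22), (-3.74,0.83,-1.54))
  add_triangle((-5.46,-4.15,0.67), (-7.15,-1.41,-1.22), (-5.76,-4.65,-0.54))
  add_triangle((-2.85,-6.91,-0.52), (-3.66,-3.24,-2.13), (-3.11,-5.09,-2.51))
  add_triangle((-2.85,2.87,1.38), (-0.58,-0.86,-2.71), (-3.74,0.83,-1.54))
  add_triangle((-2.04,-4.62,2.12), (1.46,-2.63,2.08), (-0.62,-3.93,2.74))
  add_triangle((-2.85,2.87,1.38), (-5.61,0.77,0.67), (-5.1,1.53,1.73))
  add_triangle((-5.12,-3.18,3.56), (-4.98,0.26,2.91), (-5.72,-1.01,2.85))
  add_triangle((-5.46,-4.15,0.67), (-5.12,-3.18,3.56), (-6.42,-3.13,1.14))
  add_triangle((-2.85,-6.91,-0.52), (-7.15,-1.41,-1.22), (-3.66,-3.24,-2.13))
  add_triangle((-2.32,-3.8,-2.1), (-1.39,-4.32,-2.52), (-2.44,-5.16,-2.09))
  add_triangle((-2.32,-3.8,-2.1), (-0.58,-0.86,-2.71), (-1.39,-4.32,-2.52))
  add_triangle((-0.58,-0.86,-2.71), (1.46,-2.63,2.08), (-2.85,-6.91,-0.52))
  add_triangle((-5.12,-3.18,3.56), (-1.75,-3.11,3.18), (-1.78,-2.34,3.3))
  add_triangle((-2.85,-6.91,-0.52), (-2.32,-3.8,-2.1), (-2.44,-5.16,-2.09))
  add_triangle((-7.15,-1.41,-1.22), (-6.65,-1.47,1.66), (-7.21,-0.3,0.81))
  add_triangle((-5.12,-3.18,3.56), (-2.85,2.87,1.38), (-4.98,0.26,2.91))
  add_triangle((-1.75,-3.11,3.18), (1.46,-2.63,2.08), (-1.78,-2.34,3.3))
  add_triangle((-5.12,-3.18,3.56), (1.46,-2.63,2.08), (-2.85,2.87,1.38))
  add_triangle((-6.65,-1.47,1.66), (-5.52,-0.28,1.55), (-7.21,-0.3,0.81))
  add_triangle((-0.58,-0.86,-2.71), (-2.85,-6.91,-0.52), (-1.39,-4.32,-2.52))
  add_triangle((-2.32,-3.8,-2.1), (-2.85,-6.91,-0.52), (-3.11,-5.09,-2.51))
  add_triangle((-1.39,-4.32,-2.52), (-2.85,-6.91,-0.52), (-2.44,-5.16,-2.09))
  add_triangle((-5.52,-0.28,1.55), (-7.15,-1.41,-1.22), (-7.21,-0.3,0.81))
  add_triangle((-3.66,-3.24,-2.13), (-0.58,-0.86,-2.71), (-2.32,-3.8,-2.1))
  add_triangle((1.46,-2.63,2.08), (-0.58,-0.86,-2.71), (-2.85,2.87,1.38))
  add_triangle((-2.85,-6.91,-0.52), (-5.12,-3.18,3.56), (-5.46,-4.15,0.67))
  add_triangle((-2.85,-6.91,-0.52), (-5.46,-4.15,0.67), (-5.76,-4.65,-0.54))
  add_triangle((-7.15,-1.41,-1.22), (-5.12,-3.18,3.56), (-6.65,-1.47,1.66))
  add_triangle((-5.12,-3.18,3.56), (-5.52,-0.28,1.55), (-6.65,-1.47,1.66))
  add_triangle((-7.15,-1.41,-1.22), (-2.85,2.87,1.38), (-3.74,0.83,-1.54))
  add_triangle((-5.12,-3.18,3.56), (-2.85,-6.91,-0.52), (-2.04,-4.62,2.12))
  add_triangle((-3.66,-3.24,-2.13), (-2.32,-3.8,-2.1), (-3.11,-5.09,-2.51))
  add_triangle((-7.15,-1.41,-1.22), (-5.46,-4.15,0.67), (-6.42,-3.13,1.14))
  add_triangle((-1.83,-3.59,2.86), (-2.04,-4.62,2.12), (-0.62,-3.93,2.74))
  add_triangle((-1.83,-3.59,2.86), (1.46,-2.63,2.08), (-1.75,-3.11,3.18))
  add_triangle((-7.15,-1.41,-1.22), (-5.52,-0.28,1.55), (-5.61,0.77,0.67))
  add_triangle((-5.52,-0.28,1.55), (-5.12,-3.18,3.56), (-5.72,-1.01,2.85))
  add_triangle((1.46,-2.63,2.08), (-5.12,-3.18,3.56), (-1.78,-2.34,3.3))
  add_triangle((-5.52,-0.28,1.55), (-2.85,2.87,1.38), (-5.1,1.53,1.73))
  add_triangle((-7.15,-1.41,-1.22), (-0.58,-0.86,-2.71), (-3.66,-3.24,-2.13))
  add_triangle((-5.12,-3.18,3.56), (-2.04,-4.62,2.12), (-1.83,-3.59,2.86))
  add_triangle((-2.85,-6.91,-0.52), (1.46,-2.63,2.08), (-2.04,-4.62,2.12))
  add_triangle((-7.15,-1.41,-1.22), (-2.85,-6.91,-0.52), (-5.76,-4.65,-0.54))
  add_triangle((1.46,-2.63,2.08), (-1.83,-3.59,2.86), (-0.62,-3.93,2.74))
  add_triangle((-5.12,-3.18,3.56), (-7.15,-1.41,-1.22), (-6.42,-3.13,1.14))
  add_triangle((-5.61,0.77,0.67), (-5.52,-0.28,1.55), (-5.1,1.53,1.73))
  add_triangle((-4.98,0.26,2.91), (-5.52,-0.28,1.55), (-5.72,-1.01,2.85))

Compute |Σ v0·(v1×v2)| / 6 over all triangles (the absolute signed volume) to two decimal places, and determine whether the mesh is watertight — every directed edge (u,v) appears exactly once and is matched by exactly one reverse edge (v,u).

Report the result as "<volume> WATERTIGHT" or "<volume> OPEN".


154.55 WATERTIGHT

Per-triangle v0·(v1×v2)/6:
  t1: +3.9190
  t2: +1.3694
  t3: +2.4822
  t4: +5.6787
  t5: +5.0853
  t6: +3.4966
  t7: +1.8729
  t8: +1.1406
  t9: +1.7911
  t10: +2.0261
  t11: +4.4398
  t12: +11.2874
  t13: +0.6614
  t14: +1.7702
  t15: +7.1614
  t16: +1.4923
  t17: +0.8238
  t18: +4.1217
  t19: +0.4668
  t20: +1.2363
  t21: +10.4397
  t22: +1.2782
  t23: -1.7630
  t24: +0.2676
  t25: +1.5559
  t26: -1.3654
  t27: +2.3686
  t28: -3.5593
  t29: +12.0926
  t30: +5.1670
  t31: +6.3899
  t32: +2.7685
  t33: +7.1746
  t34: +10.2348
  t35: +0.3232
  t36: +4.6293
  t37: +1.2180
  t38: +1.1755
  t39: +4.0038
  t40: +1.9362
  t41: -2.9639
  t42: +0.1277
  t43: +6.4978
  t44: +3.0736
  t45: +7.5848
  t46: +3.4910
  t47: +0.6424
  t48: +4.0665
  t49: +1.7788
  t50: +1.5877
Σ = +154.5452 → |volume| = 154.55

Directed edges: 150 total, each appears once with its reverse present → watertight.
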